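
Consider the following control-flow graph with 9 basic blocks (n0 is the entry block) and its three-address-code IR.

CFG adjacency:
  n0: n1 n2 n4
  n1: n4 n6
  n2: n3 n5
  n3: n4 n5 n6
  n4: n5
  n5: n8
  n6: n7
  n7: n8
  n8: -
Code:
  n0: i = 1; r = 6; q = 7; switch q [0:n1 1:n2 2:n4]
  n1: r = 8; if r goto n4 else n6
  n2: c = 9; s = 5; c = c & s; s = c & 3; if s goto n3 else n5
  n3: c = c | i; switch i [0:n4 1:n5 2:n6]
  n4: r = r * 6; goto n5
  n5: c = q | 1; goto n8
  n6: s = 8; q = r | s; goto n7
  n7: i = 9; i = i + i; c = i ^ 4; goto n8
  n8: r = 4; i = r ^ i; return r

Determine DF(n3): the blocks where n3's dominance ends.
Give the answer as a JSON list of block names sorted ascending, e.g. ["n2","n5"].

idom tree: n1←n0 n2←n0 n3←n2 n4←n0 n5←n0 n6←n0 n7←n6 n8←n0
Join-block Dom:
  n4: preds {n0,n1,n3}: {n0} ∩ {n0,n1} ∩ {n0,n2,n3} = {n0}; idom=n0
  n5: preds {n2,n3,n4}: {n0,n2} ∩ {n0,n2,n3} ∩ {n0,n4} = {n0}; idom=n0
  n6: preds {n1,n3}: {n0,n1} ∩ {n0,n2,n3} = {n0}; idom=n0
  n8: preds {n5,n7}: {n0,n5} ∩ {n0,n6,n7} = {n0}; idom=n0

DF walk-up:
  n4←n0: walk · to n0
  n4←n1: walk n1 to n0
  n4←n3: walk n3→n2 to n0
  n5←n2: walk n2 to n0
  n5←n3: walk n3→n2 to n0
  n5←n4: walk n4 to n0
  n6←n1: walk n1 to n0
  n6←n3: walk n3→n2 to n0
  n8←n5: walk n5 to n0
  n8←n7: walk n7→n6 to n0
  n0 → ∅
  n1 → {n4,n6}
  n2 → {n4,n5,n6}
  n3 → {n4,n5,n6}
  n4 → {n5}
  n5 → {n8}
  n6 → {n8}
  n7 → {n8}
  n8 → ∅

DF(n3) = ["n4", "n5", "n6"]

Answer: ["n4", "n5", "n6"]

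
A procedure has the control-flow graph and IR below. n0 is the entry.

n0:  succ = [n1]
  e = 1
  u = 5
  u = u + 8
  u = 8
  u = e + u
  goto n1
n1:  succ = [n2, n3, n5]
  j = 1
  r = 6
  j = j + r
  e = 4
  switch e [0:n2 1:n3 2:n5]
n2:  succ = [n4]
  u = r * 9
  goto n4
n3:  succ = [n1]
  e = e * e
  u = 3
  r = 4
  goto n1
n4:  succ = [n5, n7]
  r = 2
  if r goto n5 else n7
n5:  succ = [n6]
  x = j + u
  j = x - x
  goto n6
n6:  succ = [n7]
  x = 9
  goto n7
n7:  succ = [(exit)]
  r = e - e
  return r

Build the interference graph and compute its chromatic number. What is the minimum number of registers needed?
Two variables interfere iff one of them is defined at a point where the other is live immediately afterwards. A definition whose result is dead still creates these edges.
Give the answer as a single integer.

Answer: 4

Derivation:
Per-block:
  n0 def {e,u} use ∅
  n1 def {e,j,r} use ∅
  n2 def {u} use {r}
  n3 def {e,r,u} use {e}
  n4 def {r} use ∅
  n5 def {j,x} use {j,u}
  n6 def {x} use ∅
  n7 def {r} use {e}

Backward fixpoint:
  n0: in=∅ out={u}
  n1: in={u} out={e,j,r,u}
  n2: in={e,j,r} out={e,j,u}
  n3: in={e} out={u}
  n4: in={e,j,u} out={e,j,u}
  n5: in={e,j,u} out={e}
  n6: in={e} out={e}
  n7: in={e} out=∅

Conflict graph:
  e↔{j,r,u,x}
  j↔{e,r,u}
  r↔{e,j,u}
  u↔{e,j,r}
  x↔{e}

Chromatic number:
  lower bound: {e,j,r,u} mutually conflict ⇒ χ ≥ 4
  assign e→c0 j→c1 r→c2 u→c3 x→c1 — no edge inside a register ⇒ χ ≤ 4
  χ = 4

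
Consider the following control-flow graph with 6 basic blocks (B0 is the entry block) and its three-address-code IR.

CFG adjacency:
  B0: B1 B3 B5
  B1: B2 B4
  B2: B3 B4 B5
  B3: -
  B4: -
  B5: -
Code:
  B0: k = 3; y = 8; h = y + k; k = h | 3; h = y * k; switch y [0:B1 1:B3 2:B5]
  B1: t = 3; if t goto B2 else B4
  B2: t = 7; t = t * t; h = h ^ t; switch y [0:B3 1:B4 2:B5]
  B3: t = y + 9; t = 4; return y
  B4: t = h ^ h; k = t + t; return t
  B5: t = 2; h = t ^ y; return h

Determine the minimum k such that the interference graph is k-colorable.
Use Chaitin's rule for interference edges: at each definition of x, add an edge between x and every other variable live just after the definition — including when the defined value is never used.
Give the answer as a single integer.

Answer: 3

Working:
def/use:
  B0: def={h,k,y} ue=∅
  B1: def={t} ue=∅
  B2: def={h,t} ue={h,y}
  B3: def={t} ue={y}
  B4: def={k,t} ue={h}
  B5: def={h,t} ue={y}

Live sets:
  live B0: ∅→{h,y}
  live B1: {h,y}→{h,y}
  live B2: {h,y}→{h,y}
  live B3: {y}→∅
  live B4: {h}→∅
  live B5: {y}→∅

Interfere edges:
  h — {t,y}
  k — {t,y}
  t — {h,k,y}
  y — {h,k,t}

Colouring:
  lower bound: {h,t,y} mutually conflict ⇒ χ ≥ 3
  3-colouring: c0={t}  c1={y}  c2={h,k}
  χ = 3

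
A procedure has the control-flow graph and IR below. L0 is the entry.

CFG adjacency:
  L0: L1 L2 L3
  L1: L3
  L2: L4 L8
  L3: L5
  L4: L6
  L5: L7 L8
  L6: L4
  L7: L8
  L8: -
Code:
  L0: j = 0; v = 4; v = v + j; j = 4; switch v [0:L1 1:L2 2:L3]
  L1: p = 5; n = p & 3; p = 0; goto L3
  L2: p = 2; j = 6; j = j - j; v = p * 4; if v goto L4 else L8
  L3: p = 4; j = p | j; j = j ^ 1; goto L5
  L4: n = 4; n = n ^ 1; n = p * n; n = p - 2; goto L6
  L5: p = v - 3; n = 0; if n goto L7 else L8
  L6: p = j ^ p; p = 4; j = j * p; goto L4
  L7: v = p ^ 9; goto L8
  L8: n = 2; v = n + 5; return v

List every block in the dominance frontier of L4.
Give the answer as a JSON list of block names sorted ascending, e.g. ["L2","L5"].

Answer: ["L4"]

Analysis:
idom tree: L1←L0 L2←L0 L3←L0 L4←L2 L5←L3 L6←L4 L7←L5 L8←L0
Dom∩ at merges:
  L3: preds {L0,L1}: {L0} ∩ {L0,L1} = {L0}; idom=L0
  L4: preds {L2,L6}: {L0,L2} ∩ {L0,L2,L4,L6} = {L0,L2}; idom=L2
  L8: preds {L2,L5,L7}: {L0,L2} ∩ {L0,L3,L5} ∩ {L0,L3,L5,L7} = {L0}; idom=L0

DF walk-up:
  L3←L0: walk · to L0
  L3←L1: walk L1 to L0
  L4←L2: walk · to L2
  L4←L6: walk L6→L4 to L2
  L8←L2: walk L2 to L0
  L8←L5: walk L5→L3 to L0
  L8←L7: walk L7→L5→L3 to L0
  L0: DF=∅
  L1: DF={L3}
  L2: DF={L8}
  L3: DF={L8}
  L4: DF={L4}
  L5: DF={L8}
  L6: DF={L4}
  L7: DF={L8}
  L8: DF=∅

DF(L4) = ["L4"]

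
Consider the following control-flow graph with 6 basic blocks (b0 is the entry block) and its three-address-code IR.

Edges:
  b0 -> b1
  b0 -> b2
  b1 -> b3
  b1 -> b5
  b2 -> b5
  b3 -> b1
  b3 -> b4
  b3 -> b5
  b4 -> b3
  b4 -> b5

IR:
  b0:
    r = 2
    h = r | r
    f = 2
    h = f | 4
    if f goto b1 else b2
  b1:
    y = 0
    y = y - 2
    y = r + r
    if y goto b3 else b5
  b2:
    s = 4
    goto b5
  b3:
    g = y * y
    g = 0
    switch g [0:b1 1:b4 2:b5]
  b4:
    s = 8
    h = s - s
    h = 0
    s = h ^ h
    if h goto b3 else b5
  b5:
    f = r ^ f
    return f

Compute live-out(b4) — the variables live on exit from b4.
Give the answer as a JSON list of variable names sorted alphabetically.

Block summaries:
  b0: {f,h,r} / ∅
  b1: {y} / {r}
  b2: {s} / ∅
  b3: {g} / {y}
  b4: {h,s} / ∅
  b5: {f} / {f,r}

Liveness:
  b0: in=∅ out={f,r}
  b1: in={f,r} out={f,r,y}
  b2: in={f,r} out={f,r}
  b3: in={f,r,y} out={f,r,y}
  b4: in={f,r,y} out={f,r,y}
  b5: in={f,r} out=∅

live-out(b4) = ["f", "r", "y"]

Answer: ["f", "r", "y"]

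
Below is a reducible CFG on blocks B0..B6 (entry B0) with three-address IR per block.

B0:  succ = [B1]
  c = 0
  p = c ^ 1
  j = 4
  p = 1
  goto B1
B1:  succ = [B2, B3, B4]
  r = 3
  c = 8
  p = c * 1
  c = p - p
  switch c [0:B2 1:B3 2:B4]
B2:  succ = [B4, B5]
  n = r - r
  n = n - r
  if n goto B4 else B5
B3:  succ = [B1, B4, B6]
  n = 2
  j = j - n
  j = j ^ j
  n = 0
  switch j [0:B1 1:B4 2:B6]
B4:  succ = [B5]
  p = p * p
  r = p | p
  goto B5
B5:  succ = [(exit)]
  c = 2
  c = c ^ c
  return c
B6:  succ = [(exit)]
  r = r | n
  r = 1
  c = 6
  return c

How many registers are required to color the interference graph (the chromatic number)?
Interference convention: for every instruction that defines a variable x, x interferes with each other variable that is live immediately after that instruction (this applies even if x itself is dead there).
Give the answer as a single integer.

Block summaries:
  B0: def={c,j,p} ue=∅
  B1: def={c,p,r} ue=∅
  B2: def={n} ue={r}
  B3: def={j,n} ue={j}
  B4: def={p,r} ue={p}
  B5: def={c} ue=∅
  B6: def={c,r} ue={n,r}

Live sets:
  live B0: ∅→{j}
  live B1: {j}→{j,p,r}
  live B2: {p,r}→{p}
  live B3: {j,p,r}→{j,n,p,r}
  live B4: {p}→∅
  live B5: ∅→∅
  live B6: {n,r}→∅

Interfere edges:
  c: {j,p,r}
  j: {c,n,p,r}
  n: {j,p,r}
  p: {c,j,n,r}
  r: {c,j,n,p}

Colouring:
  lower bound: {c,j,p,r} mutually conflict ⇒ χ ≥ 4
  4-colouring: c0={j}  c1={p}  c2={r}  c3={c,n}
  χ = 4

Answer: 4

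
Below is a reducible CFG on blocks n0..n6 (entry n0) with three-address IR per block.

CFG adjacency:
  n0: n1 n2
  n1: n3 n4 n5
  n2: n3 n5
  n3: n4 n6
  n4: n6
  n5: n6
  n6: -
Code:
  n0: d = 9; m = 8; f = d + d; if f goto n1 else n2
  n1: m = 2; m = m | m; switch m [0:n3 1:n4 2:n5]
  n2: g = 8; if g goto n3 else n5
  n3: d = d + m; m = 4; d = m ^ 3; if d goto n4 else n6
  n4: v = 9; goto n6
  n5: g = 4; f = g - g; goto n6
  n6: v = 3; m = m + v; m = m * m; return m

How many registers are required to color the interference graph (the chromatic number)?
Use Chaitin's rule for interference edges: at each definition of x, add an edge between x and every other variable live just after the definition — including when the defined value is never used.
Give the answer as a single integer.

Block summaries:
  n0 def {d,f,m} use ∅
  n1 def {m} use ∅
  n2 def {g} use ∅
  n3 def {d,m} use {d,m}
  n4 def {v} use ∅
  n5 def {f,g} use ∅
  n6 def {m,v} use {m}

Live sets:
  n0 li=∅ lo={d,m}
  n1 li={d} lo={d,m}
  n2 li={d,m} lo={d,m}
  n3 li={d,m} lo={m}
  n4 li={m} lo={m}
  n5 li={m} lo={m}
  n6 li={m} lo=∅

Interfere edges:
  d↔{f,g,m}
  f↔{d,m}
  g↔{d,m}
  m↔{d,f,g,v}
  v↔{m}

Colouring:
  lower bound: {d,f,m} mutually conflict ⇒ χ ≥ 3
  3-colouring: R0={m}  R1={d,v}  R2={f,g}
  χ = 3

Answer: 3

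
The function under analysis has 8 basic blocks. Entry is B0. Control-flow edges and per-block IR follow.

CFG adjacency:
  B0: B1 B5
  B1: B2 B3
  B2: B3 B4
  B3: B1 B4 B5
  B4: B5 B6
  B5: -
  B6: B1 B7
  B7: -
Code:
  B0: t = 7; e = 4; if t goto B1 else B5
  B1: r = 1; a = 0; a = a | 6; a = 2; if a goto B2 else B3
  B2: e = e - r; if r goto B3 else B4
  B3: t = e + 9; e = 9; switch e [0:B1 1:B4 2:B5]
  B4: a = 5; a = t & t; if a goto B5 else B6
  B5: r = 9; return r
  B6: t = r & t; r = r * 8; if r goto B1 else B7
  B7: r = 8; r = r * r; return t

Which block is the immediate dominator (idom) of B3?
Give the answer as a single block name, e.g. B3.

Answer: B1

Derivation:
idom tree: B1←B0 B2←B1 B3←B1 B4←B1 B5←B0 B6←B4 B7←B6
Join-block Dom:
  B1: preds {B0,B3,B6}: {B0} ∩ {B0,B1,B3} ∩ {B0,B1,B4,B6} = {B0}; idom=B0
  B3: preds {B1,B2}: {B0,B1} ∩ {B0,B1,B2} = {B0,B1}; idom=B1
  B4: preds {B2,B3}: {B0,B1,B2} ∩ {B0,B1,B3} = {B0,B1}; idom=B1
  B5: preds {B0,B3,B4}: {B0} ∩ {B0,B1,B3} ∩ {B0,B1,B4} = {B0}; idom=B0

idom(B3) = B1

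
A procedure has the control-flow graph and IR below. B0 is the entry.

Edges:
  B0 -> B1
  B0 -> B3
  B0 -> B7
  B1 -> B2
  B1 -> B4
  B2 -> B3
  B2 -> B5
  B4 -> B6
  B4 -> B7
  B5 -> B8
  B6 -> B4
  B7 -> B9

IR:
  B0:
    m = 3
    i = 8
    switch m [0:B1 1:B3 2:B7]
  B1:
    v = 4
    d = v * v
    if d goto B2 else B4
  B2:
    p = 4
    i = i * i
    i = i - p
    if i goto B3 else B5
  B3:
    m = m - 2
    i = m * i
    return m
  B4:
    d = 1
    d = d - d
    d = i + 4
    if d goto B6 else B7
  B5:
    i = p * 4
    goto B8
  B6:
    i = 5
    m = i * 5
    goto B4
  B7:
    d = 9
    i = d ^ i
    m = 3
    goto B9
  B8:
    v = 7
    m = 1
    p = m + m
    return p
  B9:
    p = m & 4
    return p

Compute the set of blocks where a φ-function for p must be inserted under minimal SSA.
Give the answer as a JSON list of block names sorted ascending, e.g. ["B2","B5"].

Answer: ["B3"]

Derivation:
idom tree: B1←B0 B2←B1 B3←B0 B4←B1 B5←B2 B6←B4 B7←B0 B8←B5 B9←B7
Dom∩ at merges:
  B3: preds {B0,B2}: {B0} ∩ {B0,B1,B2} = {B0}; idom=B0
  B4: preds {B1,B6}: {B0,B1} ∩ {B0,B1,B4,B6} = {B0,B1}; idom=B1
  B7: preds {B0,B4}: {B0} ∩ {B0,B1,B4} = {B0}; idom=B0

DF walk-up:
  B3←B0: walk · to B0
  B3←B2: walk B2→B1 to B0
  B4←B1: walk · to B1
  B4←B6: walk B6→B4 to B1
  B7←B0: walk · to B0
  B7←B4: walk B4→B1 to B0
  B0 → ∅
  B1 → {B3,B7}
  B2 → {B3}
  B3 → ∅
  B4 → {B4,B7}
  B5 → ∅
  B6 → {B4}
  B7 → ∅
  B8 → ∅
  B9 → ∅

φ for p: defs {B2,B8,B9}
  DF⁺ = {B3}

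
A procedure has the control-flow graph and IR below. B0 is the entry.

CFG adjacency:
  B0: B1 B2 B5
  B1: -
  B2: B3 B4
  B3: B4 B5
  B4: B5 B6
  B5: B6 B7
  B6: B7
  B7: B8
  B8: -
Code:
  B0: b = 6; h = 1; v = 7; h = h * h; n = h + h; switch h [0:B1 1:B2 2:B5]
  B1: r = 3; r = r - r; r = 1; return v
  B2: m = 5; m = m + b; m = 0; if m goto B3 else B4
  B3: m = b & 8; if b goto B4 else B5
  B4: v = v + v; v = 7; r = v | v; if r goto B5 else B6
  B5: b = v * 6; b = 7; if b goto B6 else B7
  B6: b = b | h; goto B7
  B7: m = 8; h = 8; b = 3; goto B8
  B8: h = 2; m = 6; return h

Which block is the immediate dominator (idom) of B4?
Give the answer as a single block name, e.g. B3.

Answer: B2

Working:
idom tree: B1←B0 B2←B0 B3←B2 B4←B2 B5←B0 B6←B0 B7←B0 B8←B7
Join-block Dom:
  B4: preds {B2,B3}: {B0,B2} ∩ {B0,B2,B3} = {B0,B2}; idom=B2
  B5: preds {B0,B3,B4}: {B0} ∩ {B0,B2,B3} ∩ {B0,B2,B4} = {B0}; idom=B0
  B6: preds {B4,B5}: {B0,B2,B4} ∩ {B0,B5} = {B0}; idom=B0
  B7: preds {B5,B6}: {B0,B5} ∩ {B0,B6} = {B0}; idom=B0

idom(B4) = B2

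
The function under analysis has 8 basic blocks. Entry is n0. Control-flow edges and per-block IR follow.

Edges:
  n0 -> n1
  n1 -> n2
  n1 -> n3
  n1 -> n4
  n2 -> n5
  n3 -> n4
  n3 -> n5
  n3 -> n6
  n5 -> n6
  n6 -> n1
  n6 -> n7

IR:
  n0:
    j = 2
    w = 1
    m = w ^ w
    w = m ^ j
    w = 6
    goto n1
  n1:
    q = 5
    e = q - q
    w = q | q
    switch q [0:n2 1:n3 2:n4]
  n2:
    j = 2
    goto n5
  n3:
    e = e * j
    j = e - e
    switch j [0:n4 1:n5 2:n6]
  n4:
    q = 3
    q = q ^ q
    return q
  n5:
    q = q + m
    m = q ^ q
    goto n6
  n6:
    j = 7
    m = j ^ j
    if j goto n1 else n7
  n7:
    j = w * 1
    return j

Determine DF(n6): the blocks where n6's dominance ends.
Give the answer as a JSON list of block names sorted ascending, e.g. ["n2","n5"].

idom tree: n1←n0 n2←n1 n3←n1 n4←n1 n5←n1 n6←n1 n7←n6
Dom at joins:
  n1: preds {n0,n6}: {n0} ∩ {n0,n1,n6} = {n0}; idom=n0
  n4: preds {n1,n3}: {n0,n1} ∩ {n0,n1,n3} = {n0,n1}; idom=n1
  n5: preds {n2,n3}: {n0,n1,n2} ∩ {n0,n1,n3} = {n0,n1}; idom=n1
  n6: preds {n3,n5}: {n0,n1,n3} ∩ {n0,n1,n5} = {n0,n1}; idom=n1

Frontier:
  n1←n0: walk · to n0
  n1←n6: walk n6→n1 to n0
  n4←n1: walk · to n1
  n4←n3: walk n3 to n1
  n5←n2: walk n2 to n1
  n5←n3: walk n3 to n1
  n6←n3: walk n3 to n1
  n6←n5: walk n5 to n1
  DF(n0)=∅
  DF(n1)={n1}
  DF(n2)={n5}
  DF(n3)={n4,n5,n6}
  DF(n4)=∅
  DF(n5)={n6}
  DF(n6)={n1}
  DF(n7)=∅

DF(n6) = ["n1"]

Answer: ["n1"]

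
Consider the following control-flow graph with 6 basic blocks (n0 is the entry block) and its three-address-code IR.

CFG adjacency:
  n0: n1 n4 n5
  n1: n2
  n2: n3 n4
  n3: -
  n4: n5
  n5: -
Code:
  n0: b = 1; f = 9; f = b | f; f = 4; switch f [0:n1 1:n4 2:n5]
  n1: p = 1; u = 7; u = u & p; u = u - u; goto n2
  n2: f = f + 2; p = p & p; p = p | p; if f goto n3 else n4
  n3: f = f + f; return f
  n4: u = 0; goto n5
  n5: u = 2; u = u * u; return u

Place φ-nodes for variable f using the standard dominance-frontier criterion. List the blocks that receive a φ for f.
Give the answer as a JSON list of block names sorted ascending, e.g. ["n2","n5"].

Answer: ["n4", "n5"]

Derivation:
idom tree: n1←n0 n2←n1 n3←n2 n4←n0 n5←n0
Dom at joins:
  n4: preds {n0,n2}: {n0} ∩ {n0,n1,n2} = {n0}; idom=n0
  n5: preds {n0,n4}: {n0} ∩ {n0,n4} = {n0}; idom=n0

Frontier:
  join n4 pred n0: · stop@n0
  join n4 pred n2: n2→n1 stop@n0
  join n5 pred n0: · stop@n0
  join n5 pred n4: n4 stop@n0
  DF(n0)=∅
  DF(n1)={n4}
  DF(n2)={n4}
  DF(n3)=∅
  DF(n4)={n5}
  DF(n5)=∅

φ for f: defs {n0,n2,n3}
  DF⁺ = {n4,n5}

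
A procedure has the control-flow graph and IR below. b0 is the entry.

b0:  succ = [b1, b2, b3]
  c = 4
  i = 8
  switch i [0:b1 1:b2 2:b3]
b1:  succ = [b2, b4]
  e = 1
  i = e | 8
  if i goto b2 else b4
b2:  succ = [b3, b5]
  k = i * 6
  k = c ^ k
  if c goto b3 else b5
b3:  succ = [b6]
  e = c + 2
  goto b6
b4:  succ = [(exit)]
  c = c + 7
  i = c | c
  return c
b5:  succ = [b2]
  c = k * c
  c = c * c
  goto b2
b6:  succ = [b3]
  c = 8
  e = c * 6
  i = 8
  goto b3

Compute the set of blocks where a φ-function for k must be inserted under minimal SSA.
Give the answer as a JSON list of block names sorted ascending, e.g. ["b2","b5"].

Answer: ["b2", "b3"]

Analysis:
idom tree: b1←b0 b2←b0 b3←b0 b4←b1 b5←b2 b6←b3
Join-block Dom:
  b2: preds {b0,b1,b5}: {b0} ∩ {b0,b1} ∩ {b0,b2,b5} = {b0}; idom=b0
  b3: preds {b0,b2,b6}: {b0} ∩ {b0,b2} ∩ {b0,b3,b6} = {b0}; idom=b0

Frontier:
  b2←b0: walk · to b0
  b2←b1: walk b1 to b0
  b2←b5: walk b5→b2 to b0
  b3←b0: walk · to b0
  b3←b2: walk b2 to b0
  b3←b6: walk b6→b3 to b0
  b0 → ∅
  b1 → {b2}
  b2 → {b2,b3}
  b3 → {b3}
  b4 → ∅
  b5 → {b2}
  b6 → {b3}

φ for k: defs {b2}
  DF⁺ = {b2,b3}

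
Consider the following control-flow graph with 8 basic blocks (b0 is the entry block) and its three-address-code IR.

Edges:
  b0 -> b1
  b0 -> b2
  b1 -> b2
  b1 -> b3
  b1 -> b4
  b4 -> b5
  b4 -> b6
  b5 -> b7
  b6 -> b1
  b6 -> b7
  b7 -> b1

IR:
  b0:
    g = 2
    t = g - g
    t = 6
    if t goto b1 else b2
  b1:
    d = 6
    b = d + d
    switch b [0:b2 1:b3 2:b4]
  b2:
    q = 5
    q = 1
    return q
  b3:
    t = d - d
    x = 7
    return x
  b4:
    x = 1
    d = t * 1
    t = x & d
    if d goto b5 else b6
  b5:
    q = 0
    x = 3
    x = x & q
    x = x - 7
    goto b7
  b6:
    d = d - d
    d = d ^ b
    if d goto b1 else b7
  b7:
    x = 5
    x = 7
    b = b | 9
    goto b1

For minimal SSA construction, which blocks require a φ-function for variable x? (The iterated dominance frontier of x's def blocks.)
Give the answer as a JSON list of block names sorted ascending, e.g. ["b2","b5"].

idom tree: b1←b0 b2←b0 b3←b1 b4←b1 b5←b4 b6←b4 b7←b4
Join-block Dom:
  b1: preds {b0,b6,b7}: {b0} ∩ {b0,b1,b4,b6} ∩ {b0,b1,b4,b7} = {b0}; idom=b0
  b2: preds {b0,b1}: {b0} ∩ {b0,b1} = {b0}; idom=b0
  b7: preds {b5,b6}: {b0,b1,b4,b5} ∩ {b0,b1,b4,b6} = {b0,b1,b4}; idom=b4

Frontier:
  join b1 pred b0: · stop@b0
  join b1 pred b6: b6→b4→b1 stop@b0
  join b1 pred b7: b7→b4→b1 stop@b0
  join b2 pred b0: · stop@b0
  join b2 pred b1: b1 stop@b0
  join b7 pred b5: b5 stop@b4
  join b7 pred b6: b6 stop@b4
  b0 → ∅
  b1 → {b1,b2}
  b2 → ∅
  b3 → ∅
  b4 → {b1}
  b5 → {b7}
  b6 → {b1,b7}
  b7 → {b1}

φ for x: defs {b3,b4,b5,b7}
  DF⁺ = {b1,b2,b7}

Answer: ["b1", "b2", "b7"]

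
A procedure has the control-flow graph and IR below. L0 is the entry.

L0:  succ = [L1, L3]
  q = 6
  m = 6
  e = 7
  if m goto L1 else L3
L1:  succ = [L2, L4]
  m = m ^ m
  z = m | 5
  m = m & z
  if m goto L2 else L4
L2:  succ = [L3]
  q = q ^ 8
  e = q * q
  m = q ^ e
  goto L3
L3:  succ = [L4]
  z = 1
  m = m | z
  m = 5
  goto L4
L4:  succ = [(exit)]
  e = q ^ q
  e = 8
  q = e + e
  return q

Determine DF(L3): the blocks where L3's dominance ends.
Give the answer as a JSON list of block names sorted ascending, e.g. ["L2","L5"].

idom tree: L1←L0 L2←L1 L3←L0 L4←L0
Dom∩ at merges:
  L3: preds {L0,L2}: {L0} ∩ {L0,L1,L2} = {L0}; idom=L0
  L4: preds {L1,L3}: {L0,L1} ∩ {L0,L3} = {L0}; idom=L0

DF walk-up:
  L3←L0: walk · to L0
  L3←L2: walk L2→L1 to L0
  L4←L1: walk L1 to L0
  L4←L3: walk L3 to L0
  L0 → ∅
  L1 → {L3,L4}
  L2 → {L3}
  L3 → {L4}
  L4 → ∅

DF(L3) = ["L4"]

Answer: ["L4"]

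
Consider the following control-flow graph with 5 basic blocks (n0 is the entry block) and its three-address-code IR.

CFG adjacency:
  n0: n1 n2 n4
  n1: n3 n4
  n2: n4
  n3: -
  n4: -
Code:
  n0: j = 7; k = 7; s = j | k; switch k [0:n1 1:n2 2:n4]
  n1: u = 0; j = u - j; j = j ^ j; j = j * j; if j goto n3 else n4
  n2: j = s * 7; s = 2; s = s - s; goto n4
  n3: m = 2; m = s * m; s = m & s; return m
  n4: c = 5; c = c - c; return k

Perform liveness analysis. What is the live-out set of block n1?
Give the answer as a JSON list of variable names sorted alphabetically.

Answer: ["k", "s"]

Analysis:
Per-block:
  n0 def {j,k,s} use ∅
  n1 def {j,u} use {j}
  n2 def {j,s} use {s}
  n3 def {m,s} use {s}
  n4 def {c} use {k}

Liveness:
  live n0: ∅→{j,k,s}
  live n1: {j,k,s}→{k,s}
  live n2: {k,s}→{k}
  live n3: {s}→∅
  live n4: {k}→∅

live-out(n1) = ["k", "s"]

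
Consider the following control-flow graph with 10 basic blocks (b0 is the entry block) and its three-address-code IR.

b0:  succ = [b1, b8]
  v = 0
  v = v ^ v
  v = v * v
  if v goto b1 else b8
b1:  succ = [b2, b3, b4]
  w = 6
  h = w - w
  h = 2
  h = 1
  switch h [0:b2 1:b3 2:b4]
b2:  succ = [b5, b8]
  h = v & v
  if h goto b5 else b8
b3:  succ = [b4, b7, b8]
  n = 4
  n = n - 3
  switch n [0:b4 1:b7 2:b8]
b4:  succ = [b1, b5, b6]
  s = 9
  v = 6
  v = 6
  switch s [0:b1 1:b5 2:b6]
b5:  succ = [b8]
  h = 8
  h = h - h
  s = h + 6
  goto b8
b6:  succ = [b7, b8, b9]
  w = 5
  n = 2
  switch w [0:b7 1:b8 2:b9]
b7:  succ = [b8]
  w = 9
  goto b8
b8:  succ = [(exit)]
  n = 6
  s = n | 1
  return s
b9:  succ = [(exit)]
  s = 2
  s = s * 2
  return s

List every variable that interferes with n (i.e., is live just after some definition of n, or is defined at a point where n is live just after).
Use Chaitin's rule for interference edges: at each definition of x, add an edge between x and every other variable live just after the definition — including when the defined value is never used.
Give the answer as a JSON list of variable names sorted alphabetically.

Answer: ["w"]

Working:
def/use:
  b0: def={v} ue=∅
  b1: def={h,w} ue=∅
  b2: def={h} ue={v}
  b3: def={n} ue=∅
  b4: def={s,v} ue=∅
  b5: def={h,s} ue=∅
  b6: def={n,w} ue=∅
  b7: def={w} ue=∅
  b8: def={n,s} ue=∅
  b9: def={s} ue=∅

Backward fixpoint:
  b0: in=∅ out={v}
  b1: in={v} out={v}
  b2: in={v} out=∅
  b3: in=∅ out=∅
  b4: in=∅ out={v}
  b5: in=∅ out=∅
  b6: in=∅ out=∅
  b7: in=∅ out=∅
  b8: in=∅ out=∅
  b9: in=∅ out=∅

Interference:
  h↔{v}
  n↔{w}
  s↔{v}
  v↔{h,s,w}
  w↔{n,v}

N(n) = ["w"]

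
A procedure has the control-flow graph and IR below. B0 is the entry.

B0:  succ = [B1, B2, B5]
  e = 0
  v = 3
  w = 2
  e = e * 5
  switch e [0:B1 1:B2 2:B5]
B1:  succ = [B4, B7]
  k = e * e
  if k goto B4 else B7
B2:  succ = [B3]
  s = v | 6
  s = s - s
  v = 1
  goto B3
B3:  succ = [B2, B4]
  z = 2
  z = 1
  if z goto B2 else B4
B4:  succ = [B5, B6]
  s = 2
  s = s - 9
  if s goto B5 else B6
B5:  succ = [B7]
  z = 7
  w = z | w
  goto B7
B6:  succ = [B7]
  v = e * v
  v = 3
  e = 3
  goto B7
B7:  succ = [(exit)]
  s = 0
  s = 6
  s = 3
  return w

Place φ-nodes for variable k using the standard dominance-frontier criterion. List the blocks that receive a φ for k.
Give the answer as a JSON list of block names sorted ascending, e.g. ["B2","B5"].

idom tree: B1←B0 B2←B0 B3←B2 B4←B0 B5←B0 B6←B4 B7←B0
Dom at joins:
  B2: preds {B0,B3}: {B0} ∩ {B0,B2,B3} = {B0}; idom=B0
  B4: preds {B1,B3}: {B0,B1} ∩ {B0,B2,B3} = {B0}; idom=B0
  B5: preds {B0,B4}: {B0} ∩ {B0,B4} = {B0}; idom=B0
  B7: preds {B1,B5,B6}: {B0,B1} ∩ {B0,B5} ∩ {B0,B4,B6} = {B0}; idom=B0

DF walk-up:
  join B2 pred B0: · stop@B0
  join B2 pred B3: B3→B2 stop@B0
  join B4 pred B1: B1 stop@B0
  join B4 pred B3: B3→B2 stop@B0
  join B5 pred B0: · stop@B0
  join B5 pred B4: B4 stop@B0
  join B7 pred B1: B1 stop@B0
  join B7 pred B5: B5 stop@B0
  join B7 pred B6: B6→B4 stop@B0
  B0 → ∅
  B1 → {B4,B7}
  B2 → {B2,B4}
  B3 → {B2,B4}
  B4 → {B5,B7}
  B5 → {B7}
  B6 → {B7}
  B7 → ∅

φ for k: defs {B1}
  DF⁺ = {B4,B5,B7}

Answer: ["B4", "B5", "B7"]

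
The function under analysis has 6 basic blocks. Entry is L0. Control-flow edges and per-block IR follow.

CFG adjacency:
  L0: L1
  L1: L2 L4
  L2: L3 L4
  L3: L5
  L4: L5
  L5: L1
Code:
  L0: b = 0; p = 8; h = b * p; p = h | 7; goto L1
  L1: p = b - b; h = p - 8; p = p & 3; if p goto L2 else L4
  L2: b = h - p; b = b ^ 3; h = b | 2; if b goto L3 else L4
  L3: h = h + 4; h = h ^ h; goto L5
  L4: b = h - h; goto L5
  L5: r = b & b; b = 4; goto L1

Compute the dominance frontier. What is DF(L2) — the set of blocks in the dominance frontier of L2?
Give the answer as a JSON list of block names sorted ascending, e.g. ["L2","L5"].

Answer: ["L4", "L5"]

Derivation:
idom tree: L1←L0 L2←L1 L3←L2 L4←L1 L5←L1
Join-block Dom:
  L1: preds {L0,L5}: {L0} ∩ {L0,L1,L5} = {L0}; idom=L0
  L4: preds {L1,L2}: {L0,L1} ∩ {L0,L1,L2} = {L0,L1}; idom=L1
  L5: preds {L3,L4}: {L0,L1,L2,L3} ∩ {L0,L1,L4} = {L0,L1}; idom=L1

Frontier:
  L1←L0: walk · to L0
  L1←L5: walk L5→L1 to L0
  L4←L1: walk · to L1
  L4←L2: walk L2 to L1
  L5←L3: walk L3→L2 to L1
  L5←L4: walk L4 to L1
  DF(L0)=∅
  DF(L1)={L1}
  DF(L2)={L4,L5}
  DF(L3)={L5}
  DF(L4)={L5}
  DF(L5)={L1}

DF(L2) = ["L4", "L5"]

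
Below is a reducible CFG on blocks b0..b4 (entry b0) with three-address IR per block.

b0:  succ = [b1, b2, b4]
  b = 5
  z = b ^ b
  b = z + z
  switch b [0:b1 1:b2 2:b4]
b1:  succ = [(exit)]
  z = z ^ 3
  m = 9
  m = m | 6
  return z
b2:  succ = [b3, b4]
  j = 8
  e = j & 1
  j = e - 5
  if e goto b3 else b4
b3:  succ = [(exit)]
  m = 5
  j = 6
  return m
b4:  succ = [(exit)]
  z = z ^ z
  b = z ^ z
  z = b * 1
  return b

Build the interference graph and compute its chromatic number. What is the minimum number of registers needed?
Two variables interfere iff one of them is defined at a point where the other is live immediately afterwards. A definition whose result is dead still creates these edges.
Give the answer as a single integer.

def/use:
  b0: def={b,z} ue=∅
  b1: def={m,z} ue={z}
  b2: def={e,j} ue=∅
  b3: def={j,m} ue=∅
  b4: def={b,z} ue={z}

Live sets:
  live b0: ∅→{z}
  live b1: {z}→∅
  live b2: {z}→{z}
  live b3: ∅→∅
  live b4: {z}→∅

Conflict graph:
  b — {z}
  e — {j,z}
  j — {e,m,z}
  m — {j,z}
  z — {b,e,j,m}

Colouring:
  lower bound: {e,j,z} mutually conflict ⇒ χ ≥ 3
  3-colouring: r0={z}  r1={b,j}  r2={e,m}
  χ = 3

Answer: 3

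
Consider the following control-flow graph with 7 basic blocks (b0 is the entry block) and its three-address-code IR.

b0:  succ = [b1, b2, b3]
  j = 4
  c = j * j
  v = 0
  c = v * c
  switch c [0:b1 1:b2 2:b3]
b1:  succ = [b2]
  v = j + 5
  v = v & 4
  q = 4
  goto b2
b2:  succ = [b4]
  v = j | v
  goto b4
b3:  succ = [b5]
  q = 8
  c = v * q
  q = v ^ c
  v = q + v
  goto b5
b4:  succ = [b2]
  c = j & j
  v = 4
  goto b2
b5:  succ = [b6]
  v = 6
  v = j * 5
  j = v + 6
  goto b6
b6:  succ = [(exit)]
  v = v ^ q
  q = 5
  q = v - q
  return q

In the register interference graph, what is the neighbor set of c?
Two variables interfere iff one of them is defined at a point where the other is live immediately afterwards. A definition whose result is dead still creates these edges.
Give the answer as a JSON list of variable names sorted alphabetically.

Answer: ["j", "v"]

Analysis:
def/use:
  b0: def={c,j,v} ue=∅
  b1: def={q,v} ue={j}
  b2: def={v} ue={j,v}
  b3: def={c,q,v} ue={v}
  b4: def={c,v} ue={j}
  b5: def={j,v} ue={j}
  b6: def={q,v} ue={q,v}

Backward fixpoint:
  b0: in=∅ out={j,v}
  b1: in={j} out={j,v}
  b2: in={j,v} out={j}
  b3: in={j,v} out={j,q}
  b4: in={j} out={j,v}
  b5: in={j,q} out={q,v}
  b6: in={q,v} out=∅

Interfere edges:
  c: {j,v}
  j: {c,q,v}
  q: {j,v}
  v: {c,j,q}

N(c) = ["j", "v"]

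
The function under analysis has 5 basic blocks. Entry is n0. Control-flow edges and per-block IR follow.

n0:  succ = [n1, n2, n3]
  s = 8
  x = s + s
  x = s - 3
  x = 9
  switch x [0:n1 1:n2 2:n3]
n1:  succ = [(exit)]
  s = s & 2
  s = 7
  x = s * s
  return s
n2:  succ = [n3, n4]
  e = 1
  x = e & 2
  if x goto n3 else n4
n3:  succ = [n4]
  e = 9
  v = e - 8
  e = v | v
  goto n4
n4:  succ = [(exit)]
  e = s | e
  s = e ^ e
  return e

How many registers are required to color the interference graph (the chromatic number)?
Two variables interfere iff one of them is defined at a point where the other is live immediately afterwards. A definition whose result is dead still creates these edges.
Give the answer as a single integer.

Answer: 3

Working:
def/use:
  n0: {s,x} / ∅
  n1: {s,x} / {s}
  n2: {e,x} / ∅
  n3: {e,v} / ∅
  n4: {e,s} / {e,s}

Live sets:
  n0 li=∅ lo={s}
  n1 li={s} lo=∅
  n2 li={s} lo={e,s}
  n3 li={s} lo={e,s}
  n4 li={e,s} lo=∅

Interfere edges:
  e — {s,x}
  s — {e,v,x}
  v — {s}
  x — {e,s}

Colouring:
  {e,s,x} pairwise interfere (3-clique) ⇒ χ ≥ 3
  3-colouring: R0={s}  R1={e,v}  R2={x}
  χ = 3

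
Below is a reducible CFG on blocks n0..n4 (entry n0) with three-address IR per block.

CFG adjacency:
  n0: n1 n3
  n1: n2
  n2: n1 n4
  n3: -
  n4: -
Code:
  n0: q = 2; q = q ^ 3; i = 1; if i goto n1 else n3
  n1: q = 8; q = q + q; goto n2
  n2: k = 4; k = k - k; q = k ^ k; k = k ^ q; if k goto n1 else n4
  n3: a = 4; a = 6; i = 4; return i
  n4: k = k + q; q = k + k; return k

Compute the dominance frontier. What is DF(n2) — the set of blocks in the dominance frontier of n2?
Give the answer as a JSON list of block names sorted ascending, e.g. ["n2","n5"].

Answer: ["n1"]

Derivation:
idom tree: n1←n0 n2←n1 n3←n0 n4←n2
Join-block Dom:
  n1: preds {n0,n2}: {n0} ∩ {n0,n1,n2} = {n0}; idom=n0

Frontier:
  n1←n0: walk · to n0
  n1←n2: walk n2→n1 to n0
  DF(n0)=∅
  DF(n1)={n1}
  DF(n2)={n1}
  DF(n3)=∅
  DF(n4)=∅

DF(n2) = ["n1"]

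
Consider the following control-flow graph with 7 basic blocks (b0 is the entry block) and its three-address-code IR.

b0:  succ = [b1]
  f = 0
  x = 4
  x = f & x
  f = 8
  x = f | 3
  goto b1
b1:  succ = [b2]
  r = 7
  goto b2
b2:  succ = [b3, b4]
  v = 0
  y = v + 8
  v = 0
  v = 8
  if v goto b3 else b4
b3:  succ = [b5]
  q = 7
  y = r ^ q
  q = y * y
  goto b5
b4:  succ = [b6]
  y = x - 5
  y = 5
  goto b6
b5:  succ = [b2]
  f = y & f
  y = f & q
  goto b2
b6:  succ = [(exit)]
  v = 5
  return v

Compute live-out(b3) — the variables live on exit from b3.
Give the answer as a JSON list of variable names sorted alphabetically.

Per-block:
  b0 def {f,x} use ∅
  b1 def {r} use ∅
  b2 def {v,y} use ∅
  b3 def {q,y} use {r}
  b4 def {y} use {x}
  b5 def {f,y} use {f,q,y}
  b6 def {v} use ∅

Liveness:
  b0: in=∅ out={f,x}
  b1: in={f,x} out={f,r,x}
  b2: in={f,r,x} out={f,r,x}
  b3: in={f,r,x} out={f,q,r,x,y}
  b4: in={x} out=∅
  b5: in={f,q,r,x,y} out={f,r,x}
  b6: in=∅ out=∅

live-out(b3) = ["f", "q", "r", "x", "y"]

Answer: ["f", "q", "r", "x", "y"]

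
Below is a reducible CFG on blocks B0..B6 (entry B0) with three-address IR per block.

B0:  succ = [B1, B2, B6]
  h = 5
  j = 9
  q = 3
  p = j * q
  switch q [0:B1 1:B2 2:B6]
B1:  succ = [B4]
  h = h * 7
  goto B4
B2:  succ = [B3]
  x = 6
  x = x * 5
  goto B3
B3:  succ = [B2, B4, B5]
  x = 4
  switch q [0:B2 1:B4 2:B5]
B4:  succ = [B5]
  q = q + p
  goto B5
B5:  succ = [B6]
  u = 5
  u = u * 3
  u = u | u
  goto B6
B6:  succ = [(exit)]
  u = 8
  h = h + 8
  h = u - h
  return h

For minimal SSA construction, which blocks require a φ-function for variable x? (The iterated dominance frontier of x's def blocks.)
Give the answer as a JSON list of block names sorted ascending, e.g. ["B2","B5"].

idom tree: B1←B0 B2←B0 B3←B2 B4←B0 B5←B0 B6←B0
Dom∩ at merges:
  B2: preds {B0,B3}: {B0} ∩ {B0,B2,B3} = {B0}; idom=B0
  B4: preds {B1,B3}: {B0,B1} ∩ {B0,B2,B3} = {B0}; idom=B0
  B5: preds {B3,B4}: {B0,B2,B3} ∩ {B0,B4} = {B0}; idom=B0
  B6: preds {B0,B5}: {B0} ∩ {B0,B5} = {B0}; idom=B0

Frontier:
  B2←B0: walk · to B0
  B2←B3: walk B3→B2 to B0
  B4←B1: walk B1 to B0
  B4←B3: walk B3→B2 to B0
  B5←B3: walk B3→B2 to B0
  B5←B4: walk B4 to B0
  B6←B0: walk · to B0
  B6←B5: walk B5 to B0
  B0: DF=∅
  B1: DF={B4}
  B2: DF={B2,B4,B5}
  B3: DF={B2,B4,B5}
  B4: DF={B5}
  B5: DF={B6}
  B6: DF=∅

φ for x: defs {B2,B3}
  DF⁺ = {B2,B4,B5,B6}

Answer: ["B2", "B4", "B5", "B6"]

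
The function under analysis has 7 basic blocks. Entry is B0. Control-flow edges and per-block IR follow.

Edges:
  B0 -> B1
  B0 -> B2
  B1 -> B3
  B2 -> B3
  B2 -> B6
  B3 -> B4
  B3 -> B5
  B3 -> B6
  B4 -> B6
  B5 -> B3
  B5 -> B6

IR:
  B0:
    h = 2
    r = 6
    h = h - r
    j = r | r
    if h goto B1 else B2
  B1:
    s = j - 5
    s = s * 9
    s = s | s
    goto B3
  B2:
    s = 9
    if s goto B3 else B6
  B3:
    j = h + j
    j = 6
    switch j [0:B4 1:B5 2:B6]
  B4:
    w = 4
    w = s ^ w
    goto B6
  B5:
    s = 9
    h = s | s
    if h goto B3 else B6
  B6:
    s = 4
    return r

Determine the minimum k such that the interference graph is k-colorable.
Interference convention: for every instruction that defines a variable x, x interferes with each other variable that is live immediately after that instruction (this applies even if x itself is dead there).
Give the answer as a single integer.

Per-block:
  B0: {h,j,r} / ∅
  B1: {s} / {j}
  B2: {s} / ∅
  B3: {j} / {h,j}
  B4: {w} / {s}
  B5: {h,s} / ∅
  B6: {s} / {r}

Backward fixpoint:
  live B0: ∅→{h,j,r}
  live B1: {h,j,r}→{h,j,r,s}
  live B2: {h,j,r}→{h,j,r,s}
  live B3: {h,j,r,s}→{j,r,s}
  live B4: {r,s}→{r}
  live B5: {j,r}→{h,j,r,s}
  live B6: {r}→∅

Interference:
  h — {j,r,s}
  j — {h,r,s}
  r — {h,j,s,w}
  s — {h,j,r,w}
  w — {r,s}

Chromatic number:
  lower bound: {h,j,r,s} mutually conflict ⇒ χ ≥ 4
  4-colouring: c0={r}  c1={s}  c2={h,w}  c3={j}
  χ = 4

Answer: 4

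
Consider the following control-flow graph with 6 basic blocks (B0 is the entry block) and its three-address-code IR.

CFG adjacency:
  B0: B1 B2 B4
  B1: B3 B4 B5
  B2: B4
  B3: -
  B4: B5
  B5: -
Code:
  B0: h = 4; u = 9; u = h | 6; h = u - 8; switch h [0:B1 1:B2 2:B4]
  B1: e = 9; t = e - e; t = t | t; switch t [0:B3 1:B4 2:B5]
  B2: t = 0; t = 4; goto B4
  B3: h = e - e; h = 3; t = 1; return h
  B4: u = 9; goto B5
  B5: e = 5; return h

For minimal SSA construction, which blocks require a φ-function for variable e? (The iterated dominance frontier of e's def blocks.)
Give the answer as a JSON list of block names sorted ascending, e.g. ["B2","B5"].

idom tree: B1←B0 B2←B0 B3←B1 B4←B0 B5←B0
Join-block Dom:
  B4: preds {B0,B1,B2}: {B0} ∩ {B0,B1} ∩ {B0,B2} = {B0}; idom=B0
  B5: preds {B1,B4}: {B0,B1} ∩ {B0,B4} = {B0}; idom=B0

DF walk-up:
  join B4 pred B0: · stop@B0
  join B4 pred B1: B1 stop@B0
  join B4 pred B2: B2 stop@B0
  join B5 pred B1: B1 stop@B0
  join B5 pred B4: B4 stop@B0
  DF(B0)=∅
  DF(B1)={B4,B5}
  DF(B2)={B4}
  DF(B3)=∅
  DF(B4)={B5}
  DF(B5)=∅

φ for e: defs {B1,B5}
  DF⁺ = {B4,B5}

Answer: ["B4", "B5"]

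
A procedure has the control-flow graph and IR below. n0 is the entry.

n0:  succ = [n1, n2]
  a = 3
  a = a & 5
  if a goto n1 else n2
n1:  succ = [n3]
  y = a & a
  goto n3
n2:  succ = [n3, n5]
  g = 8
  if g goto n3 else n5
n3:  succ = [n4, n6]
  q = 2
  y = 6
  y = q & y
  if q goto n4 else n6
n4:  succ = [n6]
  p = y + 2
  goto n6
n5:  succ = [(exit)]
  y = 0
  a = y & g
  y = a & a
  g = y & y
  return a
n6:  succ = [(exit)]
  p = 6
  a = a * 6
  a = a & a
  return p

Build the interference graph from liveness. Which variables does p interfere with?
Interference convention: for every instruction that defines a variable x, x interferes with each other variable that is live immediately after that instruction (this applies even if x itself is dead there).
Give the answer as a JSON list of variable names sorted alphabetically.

Answer: ["a"]

Working:
Block summaries:
  n0 def {a} use ∅
  n1 def {y} use {a}
  n2 def {g} use ∅
  n3 def {q,y} use ∅
  n4 def {p} use {y}
  n5 def {a,g,y} use {g}
  n6 def {a,p} use {a}

Live sets:
  n0: in=∅ out={a}
  n1: in={a} out={a}
  n2: in={a} out={a,g}
  n3: in={a} out={a,y}
  n4: in={a,y} out={a}
  n5: in={g} out=∅
  n6: in={a} out=∅

Conflict graph:
  a — {g,p,q,y}
  g — {a,y}
  p — {a}
  q — {a,y}
  y — {a,g,q}

N(p) = ["a"]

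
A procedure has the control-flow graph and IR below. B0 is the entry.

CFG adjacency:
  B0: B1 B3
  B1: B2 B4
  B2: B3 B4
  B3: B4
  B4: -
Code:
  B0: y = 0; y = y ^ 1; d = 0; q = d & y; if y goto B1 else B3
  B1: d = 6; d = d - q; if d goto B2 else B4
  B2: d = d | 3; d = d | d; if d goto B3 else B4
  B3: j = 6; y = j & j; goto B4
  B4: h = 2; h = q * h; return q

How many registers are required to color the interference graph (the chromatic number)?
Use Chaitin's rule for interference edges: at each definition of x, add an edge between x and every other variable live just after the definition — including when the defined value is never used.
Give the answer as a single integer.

Answer: 3

Analysis:
Block summaries:
  B0 def {d,q,y} use ∅
  B1 def {d} use {q}
  B2 def {d} use {d}
  B3 def {j,y} use ∅
  B4 def {h} use {q}

Live sets:
  B0 li=∅ lo={q}
  B1 li={q} lo={d,q}
  B2 li={d,q} lo={q}
  B3 li={q} lo={q}
  B4 li={q} lo=∅

Interference:
  d: {q,y}
  h: {q}
  j: {q}
  q: {d,h,j,y}
  y: {d,q}

Colouring:
  clique {d,q,y} ⇒ need ≥ 3
  3-colouring: r0={q}  r1={d,h,j}  r2={y}
  χ = 3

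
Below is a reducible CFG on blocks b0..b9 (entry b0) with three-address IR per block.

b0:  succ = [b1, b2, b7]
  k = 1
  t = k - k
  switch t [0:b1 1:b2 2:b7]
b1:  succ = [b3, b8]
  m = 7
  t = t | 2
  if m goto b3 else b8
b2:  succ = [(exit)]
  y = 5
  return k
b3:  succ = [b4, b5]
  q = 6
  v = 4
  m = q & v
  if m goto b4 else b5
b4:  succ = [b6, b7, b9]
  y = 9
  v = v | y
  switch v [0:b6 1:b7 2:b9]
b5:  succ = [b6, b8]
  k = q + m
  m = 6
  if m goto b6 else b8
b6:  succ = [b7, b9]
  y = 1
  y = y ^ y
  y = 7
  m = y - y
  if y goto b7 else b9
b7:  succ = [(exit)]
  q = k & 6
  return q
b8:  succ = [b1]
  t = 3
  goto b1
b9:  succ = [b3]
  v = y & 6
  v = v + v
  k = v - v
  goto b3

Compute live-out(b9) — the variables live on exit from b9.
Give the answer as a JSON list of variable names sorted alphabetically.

Answer: ["k"]

Analysis:
Per-block:
  b0 def {k,t} use ∅
  b1 def {m,t} use {t}
  b2 def {y} use {k}
  b3 def {m,q,v} use ∅
  b4 def {v,y} use {v}
  b5 def {k,m} use {m,q}
  b6 def {m,y} use ∅
  b7 def {q} use {k}
  b8 def {t} use ∅
  b9 def {k,v} use {y}

Liveness:
  b0: in=∅ out={k,t}
  b1: in={k,t} out={k}
  b2: in={k} out=∅
  b3: in={k} out={k,m,q,v}
  b4: in={k,v} out={k,y}
  b5: in={m,q} out={k}
  b6: in={k} out={k,y}
  b7: in={k} out=∅
  b8: in={k} out={k,t}
  b9: in={y} out={k}

live-out(b9) = ["k"]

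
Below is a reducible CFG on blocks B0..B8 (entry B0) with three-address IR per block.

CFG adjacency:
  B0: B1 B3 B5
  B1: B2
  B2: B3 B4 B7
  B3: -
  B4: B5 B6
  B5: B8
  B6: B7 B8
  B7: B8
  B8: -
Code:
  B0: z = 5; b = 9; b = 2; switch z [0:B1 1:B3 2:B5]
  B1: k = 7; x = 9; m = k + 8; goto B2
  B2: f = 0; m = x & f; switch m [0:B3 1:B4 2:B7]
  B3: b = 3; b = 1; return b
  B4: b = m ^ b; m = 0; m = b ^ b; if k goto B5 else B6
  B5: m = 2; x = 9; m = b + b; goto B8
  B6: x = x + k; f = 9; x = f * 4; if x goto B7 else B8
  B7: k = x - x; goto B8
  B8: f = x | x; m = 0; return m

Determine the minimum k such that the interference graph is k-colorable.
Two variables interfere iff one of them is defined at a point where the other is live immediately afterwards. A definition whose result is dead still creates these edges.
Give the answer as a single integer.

def/use:
  B0 def {b,z} use ∅
  B1 def {k,m,x} use ∅
  B2 def {f,m} use {x}
  B3 def {b} use ∅
  B4 def {b,m} use {b,k,m}
  B5 def {m,x} use {b}
  B6 def {f,x} use {k,x}
  B7 def {k} use {x}
  B8 def {f,m} use {x}

Backward fixpoint:
  live B0: ∅→{b}
  live B1: {b}→{b,k,x}
  live B2: {b,k,x}→{b,k,m,x}
  live B3: ∅→∅
  live B4: {b,k,m,x}→{b,k,x}
  live B5: {b}→{x}
  live B6: {k,x}→{x}
  live B7: {x}→{x}
  live B8: {x}→∅

Interference:
  b — {f,k,m,x,z}
  f — {b,k,x}
  k — {b,f,m,x}
  m — {b,k,x}
  x — {b,f,k,m}
  z — {b}

Chromatic number:
  {b,f,k,x} pairwise interfere (4-clique) ⇒ χ ≥ 4
  assign b→c0 f→c3 k→c1 m→c3 x→c2 z→c1 — no edge inside a register ⇒ χ ≤ 4
  χ = 4

Answer: 4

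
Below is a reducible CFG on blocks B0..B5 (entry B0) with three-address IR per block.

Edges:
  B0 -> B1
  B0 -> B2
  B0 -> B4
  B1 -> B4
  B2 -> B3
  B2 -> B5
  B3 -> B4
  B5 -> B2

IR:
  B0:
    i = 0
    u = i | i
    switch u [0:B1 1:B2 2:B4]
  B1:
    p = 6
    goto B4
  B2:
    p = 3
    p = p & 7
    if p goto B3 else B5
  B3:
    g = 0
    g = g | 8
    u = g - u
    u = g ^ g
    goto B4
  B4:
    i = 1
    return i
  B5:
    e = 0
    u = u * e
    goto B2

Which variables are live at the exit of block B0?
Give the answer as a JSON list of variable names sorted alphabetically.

Per-block:
  B0 def {i,u} use ∅
  B1 def {p} use ∅
  B2 def {p} use ∅
  B3 def {g,u} use {u}
  B4 def {i} use ∅
  B5 def {e,u} use {u}

Liveness:
  live B0: ∅→{u}
  live B1: ∅→∅
  live B2: {u}→{u}
  live B3: {u}→∅
  live B4: ∅→∅
  live B5: {u}→{u}

live-out(B0) = ["u"]

Answer: ["u"]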